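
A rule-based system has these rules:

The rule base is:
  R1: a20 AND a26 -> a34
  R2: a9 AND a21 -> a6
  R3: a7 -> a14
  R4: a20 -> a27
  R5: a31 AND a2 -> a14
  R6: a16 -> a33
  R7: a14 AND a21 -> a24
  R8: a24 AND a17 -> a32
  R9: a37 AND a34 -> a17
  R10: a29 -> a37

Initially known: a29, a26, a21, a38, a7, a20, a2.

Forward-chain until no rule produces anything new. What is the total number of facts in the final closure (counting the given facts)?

Round 1 fires R1, R3, R4, R10, giving a34, a14, a27, a37.
Round 2 fires R7, R9, giving a24, a17.
Round 3 fires R8, giving a32.
Closure: {a14, a17, a2, a20, a21, a24, a26, a27, a29, a32, a34, a37, a38, a7} — 14 facts.

14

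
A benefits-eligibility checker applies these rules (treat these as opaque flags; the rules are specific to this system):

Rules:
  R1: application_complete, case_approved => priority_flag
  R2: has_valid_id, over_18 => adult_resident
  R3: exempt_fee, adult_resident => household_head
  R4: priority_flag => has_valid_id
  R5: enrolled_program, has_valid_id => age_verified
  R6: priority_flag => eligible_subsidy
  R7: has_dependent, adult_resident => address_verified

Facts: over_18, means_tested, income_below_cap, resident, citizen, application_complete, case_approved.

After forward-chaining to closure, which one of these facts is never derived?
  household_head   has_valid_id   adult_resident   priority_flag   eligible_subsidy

Round 1: R1 [application_complete, case_approved => priority_flag]. New: priority_flag.
Round 2: R4 [priority_flag => has_valid_id]; R6 [priority_flag => eligible_subsidy]. New: has_valid_id, eligible_subsidy.
Round 3: R2 [has_valid_id, over_18 => adult_resident]. New: adult_resident.
Derived: eligible_subsidy (round 2), adult_resident (round 3), priority_flag (round 1), has_valid_id (round 2). household_head never appears in any round.

household_head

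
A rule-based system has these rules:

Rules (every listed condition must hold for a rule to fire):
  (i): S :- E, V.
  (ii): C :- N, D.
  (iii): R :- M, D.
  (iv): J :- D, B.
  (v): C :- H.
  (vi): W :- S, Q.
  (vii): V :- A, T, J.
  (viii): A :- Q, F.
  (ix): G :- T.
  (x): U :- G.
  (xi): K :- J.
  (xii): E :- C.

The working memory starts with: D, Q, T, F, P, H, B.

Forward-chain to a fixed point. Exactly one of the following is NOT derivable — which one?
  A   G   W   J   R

R

Round 1 fires (iv), (v), (viii), (ix), giving J, C, A, G.
Round 2 fires (vii), (x), (xi), (xii), giving V, U, K, E.
Round 3 fires (i), giving S.
Round 4 fires (vi), giving W.
Derived: A (round 1), W (round 4), J (round 1), G (round 1). R never appears in any round.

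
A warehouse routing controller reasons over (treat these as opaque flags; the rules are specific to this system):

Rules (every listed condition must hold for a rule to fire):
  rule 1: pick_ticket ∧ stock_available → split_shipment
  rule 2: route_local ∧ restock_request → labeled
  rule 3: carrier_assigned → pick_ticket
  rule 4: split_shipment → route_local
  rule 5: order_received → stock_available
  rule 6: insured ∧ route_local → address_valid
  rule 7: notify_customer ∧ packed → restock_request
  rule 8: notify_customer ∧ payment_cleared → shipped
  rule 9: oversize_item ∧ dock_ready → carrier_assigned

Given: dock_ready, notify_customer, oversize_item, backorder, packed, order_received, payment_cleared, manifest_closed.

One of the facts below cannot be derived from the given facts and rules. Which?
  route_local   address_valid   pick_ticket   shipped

Round 1: rule 5 [order_received → stock_available]; rule 7 [notify_customer ∧ packed → restock_request]; rule 8 [notify_customer ∧ payment_cleared → shipped]; rule 9 [oversize_item ∧ dock_ready → carrier_assigned]. New: stock_available, restock_request, shipped, carrier_assigned.
Round 2: rule 3 [carrier_assigned → pick_ticket]. New: pick_ticket.
Round 3: rule 1 [pick_ticket ∧ stock_available → split_shipment]. New: split_shipment.
Round 4: rule 4 [split_shipment → route_local]. New: route_local.
Round 5: rule 2 [route_local ∧ restock_request → labeled]. New: labeled.
Derived: shipped (round 1), pick_ticket (round 2), route_local (round 4). address_valid never appears in any round.

address_valid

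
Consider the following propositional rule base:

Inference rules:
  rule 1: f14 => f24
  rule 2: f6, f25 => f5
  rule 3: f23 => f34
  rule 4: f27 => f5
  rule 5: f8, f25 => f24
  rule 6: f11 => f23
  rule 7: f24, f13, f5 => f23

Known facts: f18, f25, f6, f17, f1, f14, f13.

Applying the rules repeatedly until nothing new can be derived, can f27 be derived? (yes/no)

no

Round 1: rule 1 [f14 => f24]; rule 2 [f6, f25 => f5]. Adds f24, f5.
Round 2: rule 7 [f24, f13, f5 => f23]. Adds f23.
Round 3: rule 3 [f23 => f34]. Adds f34.
Fixed point reached. No rule has f27 as a consequent, and it is not given.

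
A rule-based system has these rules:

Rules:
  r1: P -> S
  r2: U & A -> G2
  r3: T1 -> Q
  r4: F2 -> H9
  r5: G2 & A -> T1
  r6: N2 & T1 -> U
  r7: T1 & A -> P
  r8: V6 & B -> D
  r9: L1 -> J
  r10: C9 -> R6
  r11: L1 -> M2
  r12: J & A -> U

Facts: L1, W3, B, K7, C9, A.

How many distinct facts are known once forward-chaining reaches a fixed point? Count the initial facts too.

[1] r9 [L1 -> J]; r10 [C9 -> R6]; r11 [L1 -> M2]. ⇒ new: J, R6, M2.
[2] r12 [J & A -> U]. ⇒ new: U.
[3] r2 [U & A -> G2]. ⇒ new: G2.
[4] r5 [G2 & A -> T1]. ⇒ new: T1.
[5] r3 [T1 -> Q]; r7 [T1 & A -> P]. ⇒ new: Q, P.
[6] r1 [P -> S]. ⇒ new: S.
Closure: {A, B, C9, G2, J, K7, L1, M2, P, Q, R6, S, T1, U, W3} — 15 facts.

15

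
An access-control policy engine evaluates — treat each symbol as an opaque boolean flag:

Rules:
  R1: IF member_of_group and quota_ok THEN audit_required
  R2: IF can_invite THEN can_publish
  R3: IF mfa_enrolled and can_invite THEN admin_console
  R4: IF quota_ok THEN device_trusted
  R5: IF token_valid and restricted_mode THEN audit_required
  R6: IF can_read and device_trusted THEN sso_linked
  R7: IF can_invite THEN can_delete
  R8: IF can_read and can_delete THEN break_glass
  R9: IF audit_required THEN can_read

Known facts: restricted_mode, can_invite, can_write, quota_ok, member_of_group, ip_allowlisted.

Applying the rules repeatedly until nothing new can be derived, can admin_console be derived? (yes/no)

Round 1 — R1, R2, R4, R7, derive audit_required, can_publish, device_trusted, can_delete.
Round 2 — R9, derive can_read.
Round 3 — R6, R8, derive sso_linked, break_glass.
Fixed point reached. admin_console is concluded only by R3; R3 needs mfa_enrolled (never derived).

no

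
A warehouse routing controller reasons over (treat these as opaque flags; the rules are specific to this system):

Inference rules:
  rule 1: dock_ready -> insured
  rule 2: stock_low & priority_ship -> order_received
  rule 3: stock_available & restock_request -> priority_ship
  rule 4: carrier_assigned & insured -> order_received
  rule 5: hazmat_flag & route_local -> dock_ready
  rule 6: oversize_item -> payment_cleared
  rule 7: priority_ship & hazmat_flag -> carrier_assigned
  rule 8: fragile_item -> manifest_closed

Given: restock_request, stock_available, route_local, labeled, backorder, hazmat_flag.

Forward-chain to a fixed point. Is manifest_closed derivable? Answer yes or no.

Round 1 fires rule 3, rule 5, giving priority_ship, dock_ready.
Round 2 fires rule 1, rule 7, giving insured, carrier_assigned.
Round 3 fires rule 4, giving order_received.
Fixed point reached. manifest_closed is concluded only by rule 8; rule 8 needs fragile_item (never derived).

no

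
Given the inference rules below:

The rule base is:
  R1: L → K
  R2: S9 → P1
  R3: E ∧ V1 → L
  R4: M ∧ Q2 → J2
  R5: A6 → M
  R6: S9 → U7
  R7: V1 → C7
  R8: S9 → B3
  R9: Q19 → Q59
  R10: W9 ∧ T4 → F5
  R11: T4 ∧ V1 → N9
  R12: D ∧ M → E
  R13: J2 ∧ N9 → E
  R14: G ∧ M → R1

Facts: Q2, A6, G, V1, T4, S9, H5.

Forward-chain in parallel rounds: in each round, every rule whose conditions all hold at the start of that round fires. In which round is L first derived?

Round 1 — R2, R5, R6, R7, R8, R11, derive P1, M, U7, C7, B3, N9.
Round 2 — R4, R14, derive J2, R1.
Round 3 — R13, derive E.
Round 4 — R3, derive L.
L first appears in round 4.

4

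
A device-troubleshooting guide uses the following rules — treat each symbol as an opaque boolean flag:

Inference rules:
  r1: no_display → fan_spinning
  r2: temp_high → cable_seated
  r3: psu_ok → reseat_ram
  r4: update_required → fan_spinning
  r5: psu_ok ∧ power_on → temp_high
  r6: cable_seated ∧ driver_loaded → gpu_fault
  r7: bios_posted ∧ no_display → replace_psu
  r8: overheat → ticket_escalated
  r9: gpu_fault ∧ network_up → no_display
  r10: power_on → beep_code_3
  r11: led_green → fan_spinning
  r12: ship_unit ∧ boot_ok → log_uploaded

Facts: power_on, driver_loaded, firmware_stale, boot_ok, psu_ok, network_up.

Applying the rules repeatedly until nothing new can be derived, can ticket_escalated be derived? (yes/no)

no

Round 1: r3 [psu_ok → reseat_ram]; r5 [psu_ok ∧ power_on → temp_high]; r10 [power_on → beep_code_3]. New: reseat_ram, temp_high, beep_code_3.
Round 2: r2 [temp_high → cable_seated]. New: cable_seated.
Round 3: r6 [cable_seated ∧ driver_loaded → gpu_fault]. New: gpu_fault.
Round 4: r9 [gpu_fault ∧ network_up → no_display]. New: no_display.
Round 5: r1 [no_display → fan_spinning]. New: fan_spinning.
Fixed point reached. ticket_escalated is concluded only by r8; r8 needs overheat (never derived).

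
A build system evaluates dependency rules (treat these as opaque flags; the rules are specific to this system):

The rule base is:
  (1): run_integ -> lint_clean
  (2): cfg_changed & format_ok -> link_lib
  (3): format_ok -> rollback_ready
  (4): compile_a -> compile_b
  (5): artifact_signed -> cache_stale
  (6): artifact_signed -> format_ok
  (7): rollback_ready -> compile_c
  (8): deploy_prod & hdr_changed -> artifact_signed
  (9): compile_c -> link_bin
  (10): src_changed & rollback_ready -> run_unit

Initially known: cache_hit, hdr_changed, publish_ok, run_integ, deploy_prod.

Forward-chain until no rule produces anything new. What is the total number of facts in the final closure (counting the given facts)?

[1] (1) [run_integ -> lint_clean]; (8) [deploy_prod & hdr_changed -> artifact_signed]. ⇒ new: lint_clean, artifact_signed.
[2] (5) [artifact_signed -> cache_stale]; (6) [artifact_signed -> format_ok]. ⇒ new: cache_stale, format_ok.
[3] (3) [format_ok -> rollback_ready]. ⇒ new: rollback_ready.
[4] (7) [rollback_ready -> compile_c]. ⇒ new: compile_c.
[5] (9) [compile_c -> link_bin]. ⇒ new: link_bin.
Closure: {artifact_signed, cache_hit, cache_stale, compile_c, deploy_prod, format_ok, hdr_changed, link_bin, lint_clean, publish_ok, rollback_ready, run_integ} — 12 facts.

12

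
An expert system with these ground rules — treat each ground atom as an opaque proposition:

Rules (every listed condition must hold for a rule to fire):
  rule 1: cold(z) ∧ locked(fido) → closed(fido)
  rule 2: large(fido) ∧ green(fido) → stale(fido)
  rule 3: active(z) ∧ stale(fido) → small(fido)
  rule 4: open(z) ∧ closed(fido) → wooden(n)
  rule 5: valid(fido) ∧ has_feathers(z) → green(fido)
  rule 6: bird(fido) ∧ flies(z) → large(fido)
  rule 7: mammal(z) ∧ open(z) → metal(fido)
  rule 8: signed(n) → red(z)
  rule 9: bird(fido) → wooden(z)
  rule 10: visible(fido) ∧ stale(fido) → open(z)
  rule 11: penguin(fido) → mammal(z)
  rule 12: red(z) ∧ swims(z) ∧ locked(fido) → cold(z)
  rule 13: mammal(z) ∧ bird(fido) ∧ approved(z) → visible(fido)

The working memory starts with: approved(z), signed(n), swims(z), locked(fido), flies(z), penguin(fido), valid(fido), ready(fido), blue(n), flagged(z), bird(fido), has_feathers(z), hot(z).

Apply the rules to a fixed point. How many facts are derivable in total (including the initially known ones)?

25

Round 1: rule 5 [valid(fido) ∧ has_feathers(z) → green(fido)]; rule 6 [bird(fido) ∧ flies(z) → large(fido)]; rule 8 [signed(n) → red(z)]; rule 9 [bird(fido) → wooden(z)]; rule 11 [penguin(fido) → mammal(z)]. New: green(fido), large(fido), red(z), wooden(z), mammal(z).
Round 2: rule 2 [large(fido) ∧ green(fido) → stale(fido)]; rule 12 [red(z) ∧ swims(z) ∧ locked(fido) → cold(z)]; rule 13 [mammal(z) ∧ bird(fido) ∧ approved(z) → visible(fido)]. New: stale(fido), cold(z), visible(fido).
Round 3: rule 1 [cold(z) ∧ locked(fido) → closed(fido)]; rule 10 [visible(fido) ∧ stale(fido) → open(z)]. New: closed(fido), open(z).
Round 4: rule 4 [open(z) ∧ closed(fido) → wooden(n)]; rule 7 [mammal(z) ∧ open(z) → metal(fido)]. New: wooden(n), metal(fido).
Closure: {approved(z), bird(fido), blue(n), closed(fido), cold(z), flagged(z), flies(z), green(fido), has_feathers(z), hot(z), large(fido), locked(fido), mammal(z), metal(fido), open(z), penguin(fido), ready(fido), red(z), signed(n), stale(fido), swims(z), valid(fido), visible(fido), wooden(n), wooden(z)} — 25 facts.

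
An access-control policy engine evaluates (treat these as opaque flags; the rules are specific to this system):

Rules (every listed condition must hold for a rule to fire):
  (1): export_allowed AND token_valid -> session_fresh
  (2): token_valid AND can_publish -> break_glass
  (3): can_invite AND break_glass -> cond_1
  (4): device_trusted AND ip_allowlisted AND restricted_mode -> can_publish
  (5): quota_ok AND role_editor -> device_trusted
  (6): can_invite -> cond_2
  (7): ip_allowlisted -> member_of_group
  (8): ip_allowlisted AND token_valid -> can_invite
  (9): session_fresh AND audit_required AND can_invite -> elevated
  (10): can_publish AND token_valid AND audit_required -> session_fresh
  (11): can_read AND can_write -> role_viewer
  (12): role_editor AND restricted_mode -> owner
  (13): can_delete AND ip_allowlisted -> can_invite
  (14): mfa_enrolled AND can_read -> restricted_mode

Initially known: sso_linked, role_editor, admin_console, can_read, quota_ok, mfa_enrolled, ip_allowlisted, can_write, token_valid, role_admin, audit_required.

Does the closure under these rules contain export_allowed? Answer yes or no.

Round 1 — (5), (7), (8), (11), (14), derive device_trusted, member_of_group, can_invite, role_viewer, restricted_mode.
Round 2 — (4), (6), (12), derive can_publish, cond_2, owner.
Round 3 — (2), (10), derive break_glass, session_fresh.
Round 4 — (3), (9), derive cond_1, elevated.
Fixed point reached. No rule has export_allowed as a consequent, and it is not given.

no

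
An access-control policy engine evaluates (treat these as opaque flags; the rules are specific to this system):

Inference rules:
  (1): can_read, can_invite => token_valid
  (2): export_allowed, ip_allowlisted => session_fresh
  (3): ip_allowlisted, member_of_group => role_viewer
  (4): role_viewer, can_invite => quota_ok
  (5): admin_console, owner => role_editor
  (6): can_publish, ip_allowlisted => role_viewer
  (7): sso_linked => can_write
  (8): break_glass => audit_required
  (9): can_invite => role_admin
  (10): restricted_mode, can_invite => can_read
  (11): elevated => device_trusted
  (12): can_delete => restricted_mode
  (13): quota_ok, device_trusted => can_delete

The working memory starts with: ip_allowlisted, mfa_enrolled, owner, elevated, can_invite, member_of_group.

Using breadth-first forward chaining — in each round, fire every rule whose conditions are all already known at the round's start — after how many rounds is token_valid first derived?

Round 1 — (3), (9), (11), derive role_viewer, role_admin, device_trusted.
Round 2 — (4), derive quota_ok.
Round 3 — (13), derive can_delete.
Round 4 — (12), derive restricted_mode.
Round 5 — (10), derive can_read.
Round 6 — (1), derive token_valid.
token_valid first appears in round 6.

6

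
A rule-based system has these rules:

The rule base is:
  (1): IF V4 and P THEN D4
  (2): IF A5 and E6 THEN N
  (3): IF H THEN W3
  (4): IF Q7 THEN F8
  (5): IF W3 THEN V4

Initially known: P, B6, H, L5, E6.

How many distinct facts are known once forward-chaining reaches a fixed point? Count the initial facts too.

8

[1] (3) [IF H THEN W3]. ⇒ new: W3.
[2] (5) [IF W3 THEN V4]. ⇒ new: V4.
[3] (1) [IF V4 and P THEN D4]. ⇒ new: D4.
Closure: {B6, D4, E6, H, L5, P, V4, W3} — 8 facts.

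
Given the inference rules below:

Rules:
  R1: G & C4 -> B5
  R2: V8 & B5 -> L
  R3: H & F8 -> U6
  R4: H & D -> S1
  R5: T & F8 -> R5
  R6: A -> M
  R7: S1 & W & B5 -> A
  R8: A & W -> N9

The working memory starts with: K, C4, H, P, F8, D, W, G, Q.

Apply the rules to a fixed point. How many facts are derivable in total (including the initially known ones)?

Round 1: R1 [G & C4 -> B5]; R3 [H & F8 -> U6]; R4 [H & D -> S1]. New: B5, U6, S1.
Round 2: R7 [S1 & W & B5 -> A]. New: A.
Round 3: R6 [A -> M]; R8 [A & W -> N9]. New: M, N9.
Closure: {A, B5, C4, D, F8, G, H, K, M, N9, P, Q, S1, U6, W} — 15 facts.

15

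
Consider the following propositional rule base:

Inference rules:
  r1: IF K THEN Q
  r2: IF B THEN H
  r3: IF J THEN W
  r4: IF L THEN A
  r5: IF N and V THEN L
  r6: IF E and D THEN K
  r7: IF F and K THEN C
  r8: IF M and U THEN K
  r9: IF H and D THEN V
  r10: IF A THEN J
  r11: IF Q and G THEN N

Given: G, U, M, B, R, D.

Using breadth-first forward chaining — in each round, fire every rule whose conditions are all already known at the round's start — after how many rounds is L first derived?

Round 1 — r2, r8, derive H, K.
Round 2 — r1, r9, derive Q, V.
Round 3 — r11, derive N.
Round 4 — r5, derive L.
L first appears in round 4.

4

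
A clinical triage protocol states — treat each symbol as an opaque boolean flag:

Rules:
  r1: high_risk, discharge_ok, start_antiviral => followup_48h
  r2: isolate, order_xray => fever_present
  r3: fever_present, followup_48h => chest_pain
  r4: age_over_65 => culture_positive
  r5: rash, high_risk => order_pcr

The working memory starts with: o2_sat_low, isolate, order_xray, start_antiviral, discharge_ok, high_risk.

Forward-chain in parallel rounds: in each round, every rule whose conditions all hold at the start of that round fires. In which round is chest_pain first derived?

Round 1 fires r1, r2, giving followup_48h, fever_present.
Round 2 fires r3, giving chest_pain.
chest_pain first appears in round 2.

2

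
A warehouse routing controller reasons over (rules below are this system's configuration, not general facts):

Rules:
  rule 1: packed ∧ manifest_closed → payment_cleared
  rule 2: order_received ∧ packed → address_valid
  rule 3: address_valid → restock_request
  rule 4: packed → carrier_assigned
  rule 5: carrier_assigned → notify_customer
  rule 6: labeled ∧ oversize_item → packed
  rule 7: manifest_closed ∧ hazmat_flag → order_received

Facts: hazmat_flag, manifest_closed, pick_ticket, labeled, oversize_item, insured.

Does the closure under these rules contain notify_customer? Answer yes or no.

Round 1 — rule 6, rule 7, derive packed, order_received.
Round 2 — rule 1, rule 2, rule 4, derive payment_cleared, address_valid, carrier_assigned.
Round 3 — rule 3, rule 5, derive restock_request, notify_customer.
notify_customer appears in round 3, so it is derivable.

yes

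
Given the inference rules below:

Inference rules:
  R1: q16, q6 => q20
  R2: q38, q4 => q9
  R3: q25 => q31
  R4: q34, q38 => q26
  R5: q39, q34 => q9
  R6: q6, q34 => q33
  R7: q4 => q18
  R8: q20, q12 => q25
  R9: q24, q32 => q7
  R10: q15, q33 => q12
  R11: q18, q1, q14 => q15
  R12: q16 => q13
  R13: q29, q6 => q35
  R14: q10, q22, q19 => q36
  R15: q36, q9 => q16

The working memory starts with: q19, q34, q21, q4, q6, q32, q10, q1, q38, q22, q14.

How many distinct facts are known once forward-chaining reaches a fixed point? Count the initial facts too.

23

Round 1: R2 [q38, q4 => q9]; R4 [q34, q38 => q26]; R6 [q6, q34 => q33]; R7 [q4 => q18]; R14 [q10, q22, q19 => q36]. New: q9, q26, q33, q18, q36.
Round 2: R11 [q18, q1, q14 => q15]; R15 [q36, q9 => q16]. New: q15, q16.
Round 3: R1 [q16, q6 => q20]; R10 [q15, q33 => q12]; R12 [q16 => q13]. New: q20, q12, q13.
Round 4: R8 [q20, q12 => q25]. New: q25.
Round 5: R3 [q25 => q31]. New: q31.
Closure: {q1, q10, q12, q13, q14, q15, q16, q18, q19, q20, q21, q22, q25, q26, q31, q32, q33, q34, q36, q38, q4, q6, q9} — 23 facts.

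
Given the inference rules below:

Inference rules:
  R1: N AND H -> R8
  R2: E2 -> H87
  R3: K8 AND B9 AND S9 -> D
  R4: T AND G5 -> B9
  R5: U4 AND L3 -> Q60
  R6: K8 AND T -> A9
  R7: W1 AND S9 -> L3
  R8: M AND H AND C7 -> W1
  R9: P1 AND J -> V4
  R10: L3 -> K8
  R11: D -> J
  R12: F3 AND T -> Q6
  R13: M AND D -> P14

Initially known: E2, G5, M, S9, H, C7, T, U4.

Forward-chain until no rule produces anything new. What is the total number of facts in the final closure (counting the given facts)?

Round 1: R2 [E2 -> H87]; R4 [T AND G5 -> B9]; R8 [M AND H AND C7 -> W1]. Adds H87, B9, W1.
Round 2: R7 [W1 AND S9 -> L3]. Adds L3.
Round 3: R5 [U4 AND L3 -> Q60]; R10 [L3 -> K8]. Adds Q60, K8.
Round 4: R3 [K8 AND B9 AND S9 -> D]; R6 [K8 AND T -> A9]. Adds D, A9.
Round 5: R11 [D -> J]; R13 [M AND D -> P14]. Adds J, P14.
Closure: {A9, B9, C7, D, E2, G5, H, H87, J, K8, L3, M, P14, Q60, S9, T, U4, W1} — 18 facts.

18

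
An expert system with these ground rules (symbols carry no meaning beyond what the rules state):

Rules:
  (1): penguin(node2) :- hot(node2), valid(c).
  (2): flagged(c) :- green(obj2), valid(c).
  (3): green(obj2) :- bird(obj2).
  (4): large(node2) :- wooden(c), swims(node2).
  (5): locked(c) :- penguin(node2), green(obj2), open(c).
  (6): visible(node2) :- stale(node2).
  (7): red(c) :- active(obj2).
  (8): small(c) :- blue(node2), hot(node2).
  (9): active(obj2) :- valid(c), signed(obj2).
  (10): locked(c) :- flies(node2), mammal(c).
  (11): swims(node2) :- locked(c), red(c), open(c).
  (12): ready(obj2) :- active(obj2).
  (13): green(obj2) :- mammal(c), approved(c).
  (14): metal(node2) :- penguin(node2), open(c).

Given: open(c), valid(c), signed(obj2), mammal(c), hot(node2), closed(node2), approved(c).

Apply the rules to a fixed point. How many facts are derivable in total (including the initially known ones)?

16

Round 1 fires (1), (9), (13), giving penguin(node2), active(obj2), green(obj2).
Round 2 fires (2), (5), (7), (12), (14), giving flagged(c), locked(c), red(c), ready(obj2), metal(node2).
Round 3 fires (11), giving swims(node2).
Closure: {active(obj2), approved(c), closed(node2), flagged(c), green(obj2), hot(node2), locked(c), mammal(c), metal(node2), open(c), penguin(node2), ready(obj2), red(c), signed(obj2), swims(node2), valid(c)} — 16 facts.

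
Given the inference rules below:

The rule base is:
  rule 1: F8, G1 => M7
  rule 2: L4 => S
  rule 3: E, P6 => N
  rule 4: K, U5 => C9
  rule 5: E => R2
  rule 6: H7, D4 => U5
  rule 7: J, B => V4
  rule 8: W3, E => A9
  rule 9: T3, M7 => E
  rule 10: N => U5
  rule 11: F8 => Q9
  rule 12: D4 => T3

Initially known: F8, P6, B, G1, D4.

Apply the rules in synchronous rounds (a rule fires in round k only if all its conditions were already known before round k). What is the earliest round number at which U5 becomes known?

4

[1] rule 1 [F8, G1 => M7]; rule 11 [F8 => Q9]; rule 12 [D4 => T3]. ⇒ new: M7, Q9, T3.
[2] rule 9 [T3, M7 => E]. ⇒ new: E.
[3] rule 3 [E, P6 => N]; rule 5 [E => R2]. ⇒ new: N, R2.
[4] rule 10 [N => U5]. ⇒ new: U5.
U5 first appears in round 4.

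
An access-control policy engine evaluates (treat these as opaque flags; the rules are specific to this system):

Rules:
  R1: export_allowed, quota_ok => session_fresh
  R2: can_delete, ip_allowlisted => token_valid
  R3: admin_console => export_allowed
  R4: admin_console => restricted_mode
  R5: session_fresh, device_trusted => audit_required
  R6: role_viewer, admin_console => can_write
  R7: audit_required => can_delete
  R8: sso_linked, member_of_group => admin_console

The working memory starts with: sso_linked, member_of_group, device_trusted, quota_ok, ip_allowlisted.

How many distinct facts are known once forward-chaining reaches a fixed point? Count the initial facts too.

[1] R8 [sso_linked, member_of_group => admin_console]. ⇒ new: admin_console.
[2] R3 [admin_console => export_allowed]; R4 [admin_console => restricted_mode]. ⇒ new: export_allowed, restricted_mode.
[3] R1 [export_allowed, quota_ok => session_fresh]. ⇒ new: session_fresh.
[4] R5 [session_fresh, device_trusted => audit_required]. ⇒ new: audit_required.
[5] R7 [audit_required => can_delete]. ⇒ new: can_delete.
[6] R2 [can_delete, ip_allowlisted => token_valid]. ⇒ new: token_valid.
Closure: {admin_console, audit_required, can_delete, device_trusted, export_allowed, ip_allowlisted, member_of_group, quota_ok, restricted_mode, session_fresh, sso_linked, token_valid} — 12 facts.

12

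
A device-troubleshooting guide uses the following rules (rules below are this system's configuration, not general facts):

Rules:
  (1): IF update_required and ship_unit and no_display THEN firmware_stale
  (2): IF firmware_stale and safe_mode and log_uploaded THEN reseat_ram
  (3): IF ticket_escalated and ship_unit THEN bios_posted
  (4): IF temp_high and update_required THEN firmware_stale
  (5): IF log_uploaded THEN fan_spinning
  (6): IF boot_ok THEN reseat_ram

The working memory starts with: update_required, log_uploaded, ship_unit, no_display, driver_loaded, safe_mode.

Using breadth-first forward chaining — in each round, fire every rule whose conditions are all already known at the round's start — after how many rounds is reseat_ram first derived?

2

[1] (1) [IF update_required and ship_unit and no_display THEN firmware_stale]; (5) [IF log_uploaded THEN fan_spinning]. ⇒ new: firmware_stale, fan_spinning.
[2] (2) [IF firmware_stale and safe_mode and log_uploaded THEN reseat_ram]. ⇒ new: reseat_ram.
reseat_ram first appears in round 2.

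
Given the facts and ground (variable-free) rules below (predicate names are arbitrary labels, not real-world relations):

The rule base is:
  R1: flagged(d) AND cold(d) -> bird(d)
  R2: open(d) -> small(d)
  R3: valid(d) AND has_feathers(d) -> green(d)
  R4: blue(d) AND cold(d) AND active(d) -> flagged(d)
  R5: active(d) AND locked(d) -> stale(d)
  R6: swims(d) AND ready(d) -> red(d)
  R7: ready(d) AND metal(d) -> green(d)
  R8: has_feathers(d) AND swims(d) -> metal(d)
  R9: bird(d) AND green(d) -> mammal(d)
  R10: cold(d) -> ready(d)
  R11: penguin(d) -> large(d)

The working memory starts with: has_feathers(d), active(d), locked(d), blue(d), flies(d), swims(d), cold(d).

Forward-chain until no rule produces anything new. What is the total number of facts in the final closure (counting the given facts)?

15

[1] R4 [blue(d) AND cold(d) AND active(d) -> flagged(d)]; R5 [active(d) AND locked(d) -> stale(d)]; R8 [has_feathers(d) AND swims(d) -> metal(d)]; R10 [cold(d) -> ready(d)]. ⇒ new: flagged(d), stale(d), metal(d), ready(d).
[2] R1 [flagged(d) AND cold(d) -> bird(d)]; R6 [swims(d) AND ready(d) -> red(d)]; R7 [ready(d) AND metal(d) -> green(d)]. ⇒ new: bird(d), red(d), green(d).
[3] R9 [bird(d) AND green(d) -> mammal(d)]. ⇒ new: mammal(d).
Closure: {active(d), bird(d), blue(d), cold(d), flagged(d), flies(d), green(d), has_feathers(d), locked(d), mammal(d), metal(d), ready(d), red(d), stale(d), swims(d)} — 15 facts.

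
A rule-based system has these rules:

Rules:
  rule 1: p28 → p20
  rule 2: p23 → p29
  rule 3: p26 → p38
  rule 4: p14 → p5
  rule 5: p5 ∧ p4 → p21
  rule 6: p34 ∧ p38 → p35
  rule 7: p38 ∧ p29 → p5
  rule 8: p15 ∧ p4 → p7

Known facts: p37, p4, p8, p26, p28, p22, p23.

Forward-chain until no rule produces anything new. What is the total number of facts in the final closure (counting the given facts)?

12

[1] rule 1 [p28 → p20]; rule 2 [p23 → p29]; rule 3 [p26 → p38]. ⇒ new: p20, p29, p38.
[2] rule 7 [p38 ∧ p29 → p5]. ⇒ new: p5.
[3] rule 5 [p5 ∧ p4 → p21]. ⇒ new: p21.
Closure: {p20, p21, p22, p23, p26, p28, p29, p37, p38, p4, p5, p8} — 12 facts.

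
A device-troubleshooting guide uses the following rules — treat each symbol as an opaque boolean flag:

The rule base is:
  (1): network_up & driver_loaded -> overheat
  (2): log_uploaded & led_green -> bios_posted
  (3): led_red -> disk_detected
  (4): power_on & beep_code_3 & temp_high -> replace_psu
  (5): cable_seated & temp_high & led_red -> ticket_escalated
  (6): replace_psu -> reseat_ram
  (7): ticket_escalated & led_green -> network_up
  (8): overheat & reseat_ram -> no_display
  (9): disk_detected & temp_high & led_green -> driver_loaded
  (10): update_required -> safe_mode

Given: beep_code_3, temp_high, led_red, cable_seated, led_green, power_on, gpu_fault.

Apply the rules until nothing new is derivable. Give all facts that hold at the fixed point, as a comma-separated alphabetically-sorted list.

beep_code_3, cable_seated, disk_detected, driver_loaded, gpu_fault, led_green, led_red, network_up, no_display, overheat, power_on, replace_psu, reseat_ram, temp_high, ticket_escalated

Round 1 — (3), (4), (5), derive disk_detected, replace_psu, ticket_escalated.
Round 2 — (6), (7), (9), derive reseat_ram, network_up, driver_loaded.
Round 3 — (1), derive overheat.
Round 4 — (8), derive no_display.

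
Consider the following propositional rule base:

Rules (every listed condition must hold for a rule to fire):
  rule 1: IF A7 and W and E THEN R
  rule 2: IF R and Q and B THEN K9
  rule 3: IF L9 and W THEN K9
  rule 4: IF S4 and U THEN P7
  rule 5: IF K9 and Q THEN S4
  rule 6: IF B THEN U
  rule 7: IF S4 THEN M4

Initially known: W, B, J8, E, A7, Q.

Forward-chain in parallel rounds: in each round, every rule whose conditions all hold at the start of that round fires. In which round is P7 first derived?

Round 1: rule 1 [IF A7 and W and E THEN R]; rule 6 [IF B THEN U]. New: R, U.
Round 2: rule 2 [IF R and Q and B THEN K9]. New: K9.
Round 3: rule 5 [IF K9 and Q THEN S4]. New: S4.
Round 4: rule 4 [IF S4 and U THEN P7]; rule 7 [IF S4 THEN M4]. New: P7, M4.
P7 first appears in round 4.

4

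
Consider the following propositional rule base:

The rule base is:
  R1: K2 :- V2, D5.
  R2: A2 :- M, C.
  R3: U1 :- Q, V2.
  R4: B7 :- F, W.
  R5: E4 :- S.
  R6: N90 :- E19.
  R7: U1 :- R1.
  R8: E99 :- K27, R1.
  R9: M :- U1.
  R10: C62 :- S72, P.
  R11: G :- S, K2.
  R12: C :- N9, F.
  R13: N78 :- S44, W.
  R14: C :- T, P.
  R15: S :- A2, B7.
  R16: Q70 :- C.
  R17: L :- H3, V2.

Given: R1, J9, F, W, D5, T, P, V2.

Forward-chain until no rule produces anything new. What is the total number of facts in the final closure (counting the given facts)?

Round 1: R1 [K2 :- V2, D5.]; R4 [B7 :- F, W.]; R7 [U1 :- R1.]; R14 [C :- T, P.]. Adds K2, B7, U1, C.
Round 2: R9 [M :- U1.]; R16 [Q70 :- C.]. Adds M, Q70.
Round 3: R2 [A2 :- M, C.]. Adds A2.
Round 4: R15 [S :- A2, B7.]. Adds S.
Round 5: R5 [E4 :- S.]; R11 [G :- S, K2.]. Adds E4, G.
Closure: {A2, B7, C, D5, E4, F, G, J9, K2, M, P, Q70, R1, S, T, U1, V2, W} — 18 facts.

18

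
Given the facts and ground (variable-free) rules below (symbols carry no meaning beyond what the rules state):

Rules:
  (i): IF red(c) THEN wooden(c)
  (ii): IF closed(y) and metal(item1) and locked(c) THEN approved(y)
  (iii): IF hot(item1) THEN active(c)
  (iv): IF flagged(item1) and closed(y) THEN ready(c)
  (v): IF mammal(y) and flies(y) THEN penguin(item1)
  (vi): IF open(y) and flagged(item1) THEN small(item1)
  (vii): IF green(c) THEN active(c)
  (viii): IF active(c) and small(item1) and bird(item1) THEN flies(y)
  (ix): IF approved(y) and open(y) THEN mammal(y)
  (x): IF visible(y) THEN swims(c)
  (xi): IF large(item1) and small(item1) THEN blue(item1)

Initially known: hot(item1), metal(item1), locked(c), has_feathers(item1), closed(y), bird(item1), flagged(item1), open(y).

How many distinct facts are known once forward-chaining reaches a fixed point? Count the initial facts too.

Round 1 — (ii), (iii), (iv), (vi), derive approved(y), active(c), ready(c), small(item1).
Round 2 — (viii), (ix), derive flies(y), mammal(y).
Round 3 — (v), derive penguin(item1).
Closure: {active(c), approved(y), bird(item1), closed(y), flagged(item1), flies(y), has_feathers(item1), hot(item1), locked(c), mammal(y), metal(item1), open(y), penguin(item1), ready(c), small(item1)} — 15 facts.

15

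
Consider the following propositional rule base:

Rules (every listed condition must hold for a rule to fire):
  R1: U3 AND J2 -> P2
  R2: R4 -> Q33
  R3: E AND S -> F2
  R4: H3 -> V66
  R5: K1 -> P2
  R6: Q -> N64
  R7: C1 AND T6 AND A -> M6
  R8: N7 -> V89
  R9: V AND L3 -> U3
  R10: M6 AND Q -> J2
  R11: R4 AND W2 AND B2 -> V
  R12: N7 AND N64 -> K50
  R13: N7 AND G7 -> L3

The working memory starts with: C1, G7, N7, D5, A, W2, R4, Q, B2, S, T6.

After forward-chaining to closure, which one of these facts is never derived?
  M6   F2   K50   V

Round 1: R2 [R4 -> Q33]; R6 [Q -> N64]; R7 [C1 AND T6 AND A -> M6]; R8 [N7 -> V89]; R11 [R4 AND W2 AND B2 -> V]; R13 [N7 AND G7 -> L3]. Adds Q33, N64, M6, V89, V, L3.
Round 2: R9 [V AND L3 -> U3]; R10 [M6 AND Q -> J2]; R12 [N7 AND N64 -> K50]. Adds U3, J2, K50.
Round 3: R1 [U3 AND J2 -> P2]. Adds P2.
Derived: V (round 1), M6 (round 1), K50 (round 2). F2 never appears in any round.

F2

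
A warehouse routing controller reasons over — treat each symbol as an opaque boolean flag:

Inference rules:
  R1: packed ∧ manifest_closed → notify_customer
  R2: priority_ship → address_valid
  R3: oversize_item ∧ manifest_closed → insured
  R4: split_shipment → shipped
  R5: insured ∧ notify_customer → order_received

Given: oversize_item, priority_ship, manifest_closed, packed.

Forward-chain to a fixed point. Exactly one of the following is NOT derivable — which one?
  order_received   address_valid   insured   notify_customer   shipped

Round 1: R1 [packed ∧ manifest_closed → notify_customer]; R2 [priority_ship → address_valid]; R3 [oversize_item ∧ manifest_closed → insured]. New: notify_customer, address_valid, insured.
Round 2: R5 [insured ∧ notify_customer → order_received]. New: order_received.
Derived: address_valid (round 1), notify_customer (round 1), order_received (round 2), insured (round 1). shipped never appears in any round.

shipped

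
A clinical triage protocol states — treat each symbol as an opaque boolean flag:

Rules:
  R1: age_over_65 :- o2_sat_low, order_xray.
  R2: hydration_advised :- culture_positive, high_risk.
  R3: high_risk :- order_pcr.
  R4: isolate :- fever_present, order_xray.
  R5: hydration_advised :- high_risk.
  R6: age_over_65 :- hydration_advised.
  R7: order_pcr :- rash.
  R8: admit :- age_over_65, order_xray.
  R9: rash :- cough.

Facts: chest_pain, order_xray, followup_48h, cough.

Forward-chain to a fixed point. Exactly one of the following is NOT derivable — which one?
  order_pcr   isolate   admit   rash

Round 1 — R9, derive rash.
Round 2 — R7, derive order_pcr.
Round 3 — R3, derive high_risk.
Round 4 — R5, derive hydration_advised.
Round 5 — R6, derive age_over_65.
Round 6 — R8, derive admit.
Derived: order_pcr (round 2), admit (round 6), rash (round 1). isolate never appears in any round.

isolate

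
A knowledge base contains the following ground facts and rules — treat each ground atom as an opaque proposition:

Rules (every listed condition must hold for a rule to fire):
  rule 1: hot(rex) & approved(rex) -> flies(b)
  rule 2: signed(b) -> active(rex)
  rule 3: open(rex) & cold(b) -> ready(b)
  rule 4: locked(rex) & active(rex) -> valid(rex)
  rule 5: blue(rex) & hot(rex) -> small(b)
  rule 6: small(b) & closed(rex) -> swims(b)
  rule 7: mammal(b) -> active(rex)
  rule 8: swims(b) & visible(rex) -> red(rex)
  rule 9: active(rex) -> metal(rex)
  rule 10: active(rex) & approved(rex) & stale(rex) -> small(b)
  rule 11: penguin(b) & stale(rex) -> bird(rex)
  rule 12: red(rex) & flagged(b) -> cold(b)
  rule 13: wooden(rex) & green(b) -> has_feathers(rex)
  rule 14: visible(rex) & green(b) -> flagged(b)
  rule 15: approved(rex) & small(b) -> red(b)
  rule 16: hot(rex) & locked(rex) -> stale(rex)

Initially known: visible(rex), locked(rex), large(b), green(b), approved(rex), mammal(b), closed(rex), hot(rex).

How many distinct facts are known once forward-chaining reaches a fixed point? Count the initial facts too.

Round 1 — rule 1, rule 7, rule 14, rule 16, derive flies(b), active(rex), flagged(b), stale(rex).
Round 2 — rule 4, rule 9, rule 10, derive valid(rex), metal(rex), small(b).
Round 3 — rule 6, rule 15, derive swims(b), red(b).
Round 4 — rule 8, derive red(rex).
Round 5 — rule 12, derive cold(b).
Closure: {active(rex), approved(rex), closed(rex), cold(b), flagged(b), flies(b), green(b), hot(rex), large(b), locked(rex), mammal(b), metal(rex), red(b), red(rex), small(b), stale(rex), swims(b), valid(rex), visible(rex)} — 19 facts.

19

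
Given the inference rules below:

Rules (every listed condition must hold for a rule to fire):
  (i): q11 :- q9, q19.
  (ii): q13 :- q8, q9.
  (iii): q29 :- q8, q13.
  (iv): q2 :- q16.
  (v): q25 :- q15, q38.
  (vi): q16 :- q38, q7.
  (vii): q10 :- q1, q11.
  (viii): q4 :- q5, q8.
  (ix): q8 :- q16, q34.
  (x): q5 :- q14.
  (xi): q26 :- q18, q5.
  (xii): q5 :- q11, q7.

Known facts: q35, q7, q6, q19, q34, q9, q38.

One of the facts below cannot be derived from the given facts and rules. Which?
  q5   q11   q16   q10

q10

Round 1 fires (i), (vi), giving q11, q16.
Round 2 fires (iv), (ix), (xii), giving q2, q8, q5.
Round 3 fires (ii), (viii), giving q13, q4.
Round 4 fires (iii), giving q29.
Derived: q5 (round 2), q11 (round 1), q16 (round 1). q10 never appears in any round.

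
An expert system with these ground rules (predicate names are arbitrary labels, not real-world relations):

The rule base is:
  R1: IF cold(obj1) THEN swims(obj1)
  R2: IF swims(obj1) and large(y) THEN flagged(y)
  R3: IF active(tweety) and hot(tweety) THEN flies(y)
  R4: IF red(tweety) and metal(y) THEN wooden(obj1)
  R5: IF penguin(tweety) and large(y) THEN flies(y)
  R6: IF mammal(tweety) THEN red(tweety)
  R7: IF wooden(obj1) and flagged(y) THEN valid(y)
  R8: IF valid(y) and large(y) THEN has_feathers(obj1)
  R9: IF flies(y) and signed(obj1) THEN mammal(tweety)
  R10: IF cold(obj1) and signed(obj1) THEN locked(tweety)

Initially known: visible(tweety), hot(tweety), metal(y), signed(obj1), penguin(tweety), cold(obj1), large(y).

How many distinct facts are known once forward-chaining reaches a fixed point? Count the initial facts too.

Round 1: R1 [IF cold(obj1) THEN swims(obj1)]; R5 [IF penguin(tweety) and large(y) THEN flies(y)]; R10 [IF cold(obj1) and signed(obj1) THEN locked(tweety)]. Adds swims(obj1), flies(y), locked(tweety).
Round 2: R2 [IF swims(obj1) and large(y) THEN flagged(y)]; R9 [IF flies(y) and signed(obj1) THEN mammal(tweety)]. Adds flagged(y), mammal(tweety).
Round 3: R6 [IF mammal(tweety) THEN red(tweety)]. Adds red(tweety).
Round 4: R4 [IF red(tweety) and metal(y) THEN wooden(obj1)]. Adds wooden(obj1).
Round 5: R7 [IF wooden(obj1) and flagged(y) THEN valid(y)]. Adds valid(y).
Round 6: R8 [IF valid(y) and large(y) THEN has_feathers(obj1)]. Adds has_feathers(obj1).
Closure: {cold(obj1), flagged(y), flies(y), has_feathers(obj1), hot(tweety), large(y), locked(tweety), mammal(tweety), metal(y), penguin(tweety), red(tweety), signed(obj1), swims(obj1), valid(y), visible(tweety), wooden(obj1)} — 16 facts.

16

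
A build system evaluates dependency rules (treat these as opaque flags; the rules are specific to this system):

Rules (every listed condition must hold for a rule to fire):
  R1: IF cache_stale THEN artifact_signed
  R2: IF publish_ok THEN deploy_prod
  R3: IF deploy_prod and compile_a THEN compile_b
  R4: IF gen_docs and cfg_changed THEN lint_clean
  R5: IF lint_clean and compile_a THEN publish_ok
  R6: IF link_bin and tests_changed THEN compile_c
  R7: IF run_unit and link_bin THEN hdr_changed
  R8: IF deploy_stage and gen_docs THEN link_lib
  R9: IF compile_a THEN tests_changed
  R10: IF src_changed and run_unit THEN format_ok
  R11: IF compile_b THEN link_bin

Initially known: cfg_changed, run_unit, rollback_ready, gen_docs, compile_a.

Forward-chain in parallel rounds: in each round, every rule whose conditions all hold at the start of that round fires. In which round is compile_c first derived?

Round 1 fires R4, R9, giving lint_clean, tests_changed.
Round 2 fires R5, giving publish_ok.
Round 3 fires R2, giving deploy_prod.
Round 4 fires R3, giving compile_b.
Round 5 fires R11, giving link_bin.
Round 6 fires R6, R7, giving compile_c, hdr_changed.
compile_c first appears in round 6.

6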